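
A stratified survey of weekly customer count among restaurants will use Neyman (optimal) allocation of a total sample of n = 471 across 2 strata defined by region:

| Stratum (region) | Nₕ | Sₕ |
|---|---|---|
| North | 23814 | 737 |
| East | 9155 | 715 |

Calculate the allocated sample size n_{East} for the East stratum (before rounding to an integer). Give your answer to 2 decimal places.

127.95

Neyman allocation: nₕ = n·NₕSₕ / Σⱼ NⱼSⱼ.
Σ NⱼSⱼ = 23814·737 + 9155·715 = 2.4096743 × 10^7.
n_{East} = 471·9155·715 / (2.4096743 × 10^7) = 127.95.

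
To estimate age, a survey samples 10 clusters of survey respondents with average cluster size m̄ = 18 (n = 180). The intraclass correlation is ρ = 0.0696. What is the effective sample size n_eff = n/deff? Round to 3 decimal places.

deff = 1 + (18 − 1)·0.0696 = 1 + 1.1832 = 2.1832.
n_eff = 180 / 2.1832 = 82.448.

82.448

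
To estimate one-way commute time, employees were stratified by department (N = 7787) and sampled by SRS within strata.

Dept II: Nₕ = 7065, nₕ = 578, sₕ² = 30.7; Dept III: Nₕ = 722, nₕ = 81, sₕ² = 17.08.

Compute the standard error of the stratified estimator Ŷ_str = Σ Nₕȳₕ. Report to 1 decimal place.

1591.2

Var(Ŷ_str) = Σₕ Nₕ²(1 − fₕ)sₕ²/nₕ.
Dept II: 7065²·(1 − 578/7065)·30.7/578 = 2.434258 × 10^6.
Dept III: 722²·(1 − 81/722)·17.08/81 = 97588.372.
Sum = 2.5318464 × 10^6.
SE = √(2.5318464 × 10^6) = 1591.2.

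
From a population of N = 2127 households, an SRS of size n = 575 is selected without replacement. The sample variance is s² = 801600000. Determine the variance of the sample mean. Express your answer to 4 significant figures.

1.017 × 10^6

Under SRS without replacement, Var(ȳ) = (1 − f)·s²/n with f = n/N = 575/2127 = 0.27033380.
Var(ȳ) = (1 − 0.27033380)·801600000/575 = 0.72966620·1.394087 × 10^6 = 1.0172181 × 10^6.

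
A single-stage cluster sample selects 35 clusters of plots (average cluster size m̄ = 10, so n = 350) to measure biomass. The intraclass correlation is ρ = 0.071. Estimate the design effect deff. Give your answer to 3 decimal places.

1.639

deff = 1 + (10 − 1)·0.071 = 1 + 0.639 = 1.639.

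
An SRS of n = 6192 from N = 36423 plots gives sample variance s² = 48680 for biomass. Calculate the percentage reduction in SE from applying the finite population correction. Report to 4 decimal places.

8.8958

f = n/N = 6192/36423 = 0.17000247.
SE_no-fpc = √(s²/n) = 2.8038825; SE_fpc = √((1−f)s²/n) = 2.5544547.
Ratio = √(1−f) = 0.91104200. Reduction = 100·(1 − 0.91104200) = 8.8958%.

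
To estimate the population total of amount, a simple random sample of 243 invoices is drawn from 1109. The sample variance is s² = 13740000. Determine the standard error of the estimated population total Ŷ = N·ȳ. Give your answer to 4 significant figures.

233000

Var(Ŷ) = N²·Var(ȳ) = N²·(1 − n/N)·s²/n.
f = 243/1109 = 0.21911632; Var(ȳ) = 0.78088368·13740000/243 = 44153.67.
Var(Ŷ) = 1109² · 44153.67 = 5.430376 × 10^10.
SE(Ŷ) = √(5.430376 × 10^10) = 233000.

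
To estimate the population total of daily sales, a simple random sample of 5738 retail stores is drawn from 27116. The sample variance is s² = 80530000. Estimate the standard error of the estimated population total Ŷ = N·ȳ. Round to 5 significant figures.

2.8523 × 10^6

Var(Ŷ) = N²·Var(ȳ) = N²·(1 − n/N)·s²/n.
f = 5738/27116 = 0.21160938; Var(ȳ) = 0.78839062·80530000/5738 = 11064.673.
Var(Ŷ) = 27116² · 11064.673 = 8.1356046 × 10^12.
SE(Ŷ) = √(8.1356046 × 10^12) = 2.8523 × 10^6.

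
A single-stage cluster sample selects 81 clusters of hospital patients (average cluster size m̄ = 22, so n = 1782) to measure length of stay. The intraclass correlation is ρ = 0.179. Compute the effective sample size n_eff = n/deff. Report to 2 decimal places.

374.45

deff = 1 + (22 − 1)·0.179 = 1 + 3.759 = 4.759.
n_eff = 1782 / 4.759 = 374.45.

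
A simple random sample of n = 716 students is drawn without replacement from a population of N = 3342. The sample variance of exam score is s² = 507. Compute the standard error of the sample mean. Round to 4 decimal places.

Under SRS without replacement, Var(ȳ) = (1 − f)·s²/n with f = n/N = 716/3342 = 0.21424297.
Var(ȳ) = (1 − 0.21424297)·507/716 = 0.78575703·0.70810056 = 0.55639499.
SE(ȳ) = √(0.55639499) = 0.7459.

0.7459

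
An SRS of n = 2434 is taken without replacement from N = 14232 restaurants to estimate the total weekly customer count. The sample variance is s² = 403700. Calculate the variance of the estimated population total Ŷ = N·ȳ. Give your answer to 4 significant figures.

Var(Ŷ) = N²·Var(ȳ) = N²·(1 − n/N)·s²/n.
f = 2434/14232 = 0.17102305; Var(ȳ) = 0.82897695·403700/2434 = 137.49301.
Var(Ŷ) = 14232² · 137.49301 = 2.7849185 × 10^10.

2.785 × 10^10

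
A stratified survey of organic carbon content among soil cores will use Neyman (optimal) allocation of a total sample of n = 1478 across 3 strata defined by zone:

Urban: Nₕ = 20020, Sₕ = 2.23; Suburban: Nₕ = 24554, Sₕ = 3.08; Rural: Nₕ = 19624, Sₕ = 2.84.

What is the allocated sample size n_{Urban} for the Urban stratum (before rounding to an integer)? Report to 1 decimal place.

374.9

Neyman allocation: nₕ = n·NₕSₕ / Σⱼ NⱼSⱼ.
Σ NⱼSⱼ = 20020·2.23 + 24554·3.08 + 19624·2.84 = 176003.08.
n_{Urban} = 1478·20020·2.23 / 176003.08 = 374.9.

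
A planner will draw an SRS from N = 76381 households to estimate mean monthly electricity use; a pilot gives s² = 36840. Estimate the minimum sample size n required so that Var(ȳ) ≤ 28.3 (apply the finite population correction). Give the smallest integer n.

Without fpc, n₀ = s²/D = 36840/28.3 = 1301.7668.
With fpc, (1 − n/N)·s²/n ≤ D requires n ≥ n₀/(1 + n₀/N) = 1301.7668/(1 + 1301.7668/76381) = 1279.9525.
Rounding up, n = 1280.

1280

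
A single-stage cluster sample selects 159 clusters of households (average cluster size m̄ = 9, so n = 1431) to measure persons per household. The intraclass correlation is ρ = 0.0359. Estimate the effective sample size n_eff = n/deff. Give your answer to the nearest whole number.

1112

deff = 1 + (9 − 1)·0.0359 = 1 + 0.2872 = 1.2872.
n_eff = 1431 / 1.2872 = 1112.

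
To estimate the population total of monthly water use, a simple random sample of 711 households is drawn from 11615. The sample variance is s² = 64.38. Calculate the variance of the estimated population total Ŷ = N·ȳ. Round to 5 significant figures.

1.1468 × 10^7

Var(Ŷ) = N²·Var(ȳ) = N²·(1 − n/N)·s²/n.
f = 711/11615 = 0.06121395; Var(ȳ) = 0.93878605·64.38/711 = 0.085005691.
Var(Ŷ) = 11615² · 0.085005691 = 1.1467967 × 10^7.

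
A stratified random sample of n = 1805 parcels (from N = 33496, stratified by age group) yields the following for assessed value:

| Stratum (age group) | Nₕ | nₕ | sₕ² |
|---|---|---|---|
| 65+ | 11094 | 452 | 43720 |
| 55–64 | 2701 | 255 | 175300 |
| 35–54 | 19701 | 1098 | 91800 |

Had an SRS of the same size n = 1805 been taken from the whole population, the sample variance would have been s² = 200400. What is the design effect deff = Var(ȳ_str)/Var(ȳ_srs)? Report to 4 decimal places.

0.3954

Var(ȳ_str) = Σ Wₕ²(1−fₕ)sₕ²/nₕ with Wₕ = Nₕ/33496:
  65+: (11094/33496)²·(1−452/11094)·43720/452 = 10.178112
  55–64: (2701/33496)²·(1−255/2701)·175300/255 = 4.0479662
  35–54: (19701/33496)²·(1−1098/19701)·91800/1098 = 27.310252
  → Var(ȳ_str) = 41.53633.
Var(ȳ_srs) = (1 − 1805/33496)·200400/1805 = 105.04213.
deff = 41.53633 / 105.04213 = 0.3954.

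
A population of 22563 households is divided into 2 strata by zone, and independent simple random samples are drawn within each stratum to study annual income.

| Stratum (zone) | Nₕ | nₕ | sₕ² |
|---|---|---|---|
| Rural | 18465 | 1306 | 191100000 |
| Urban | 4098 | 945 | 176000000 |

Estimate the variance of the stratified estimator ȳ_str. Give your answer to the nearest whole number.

Var(ȳ_str) = Σₕ Wₕ²(1 − fₕ)sₕ²/nₕ with Wₕ = Nₕ/N, N = 22563.
Rural: Wₕ = 0.81837522; term = 0.81837522²·(1 − 0.07072841)·191100000/1306 = 91067.855.
Urban: Wₕ = 0.18162478; term = 0.18162478²·(1 − 0.23060029)·176000000/945 = 4726.9727.
Sum = 95794.828.

95795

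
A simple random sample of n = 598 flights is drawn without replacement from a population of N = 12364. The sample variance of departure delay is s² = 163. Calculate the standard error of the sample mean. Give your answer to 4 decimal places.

0.5093

Under SRS without replacement, Var(ȳ) = (1 − f)·s²/n with f = n/N = 598/12364 = 0.04836622.
Var(ȳ) = (1 − 0.04836622)·163/598 = 0.95163378·0.27257525 = 0.25939182.
SE(ȳ) = √(0.25939182) = 0.5093.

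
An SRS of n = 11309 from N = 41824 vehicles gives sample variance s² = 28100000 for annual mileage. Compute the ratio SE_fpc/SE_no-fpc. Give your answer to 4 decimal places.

0.8542

f = n/N = 11309/41824 = 0.27039499.
SE_no-fpc = √(s²/n) = 49.847233; SE_fpc = √((1−f)s²/n) = 42.577971.
Ratio = √(1−f) = 0.85416919.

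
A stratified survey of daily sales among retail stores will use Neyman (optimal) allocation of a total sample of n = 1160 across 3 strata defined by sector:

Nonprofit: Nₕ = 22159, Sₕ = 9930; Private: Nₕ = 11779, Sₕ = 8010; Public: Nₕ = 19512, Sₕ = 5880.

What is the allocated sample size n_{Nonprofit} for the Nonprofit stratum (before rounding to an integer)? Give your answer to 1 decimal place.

594.8

Neyman allocation: nₕ = n·NₕSₕ / Σⱼ NⱼSⱼ.
Σ NⱼSⱼ = 22159·9930 + 11779·8010 + 19512·5880 = 4.2911922 × 10^8.
n_{Nonprofit} = 1160·22159·9930 / (4.2911922 × 10^8) = 594.8.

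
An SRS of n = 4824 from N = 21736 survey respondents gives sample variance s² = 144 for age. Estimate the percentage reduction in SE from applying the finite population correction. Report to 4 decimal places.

f = n/N = 4824/21736 = 0.22193596.
SE_no-fpc = √(s²/n) = 0.17277369; SE_fpc = √((1−f)s²/n) = 0.15240011.
Ratio = √(1−f) = 0.88207938. Reduction = 100·(1 − 0.88207938) = 11.7921%.

11.7921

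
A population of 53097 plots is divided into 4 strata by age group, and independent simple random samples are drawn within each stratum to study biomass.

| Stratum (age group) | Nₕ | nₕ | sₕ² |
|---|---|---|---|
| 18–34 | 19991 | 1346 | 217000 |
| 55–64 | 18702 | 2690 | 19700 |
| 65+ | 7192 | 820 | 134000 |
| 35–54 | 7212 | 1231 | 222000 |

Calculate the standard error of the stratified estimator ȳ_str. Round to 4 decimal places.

5.2448

Var(ȳ_str) = Σₕ Wₕ²(1 − fₕ)sₕ²/nₕ with Wₕ = Nₕ/N, N = 53097.
18–34: Wₕ = 0.37649961; term = 0.37649961²·(1 − 0.06733030)·217000/1346 = 21.314326.
55–64: Wₕ = 0.35222329; term = 0.35222329²·(1 − 0.14383488)·19700/2690 = 0.77787106.
65+: Wₕ = 0.13545021; term = 0.13545021²·(1 − 0.11401557)·134000/820 = 2.6562957.
35–54: Wₕ = 0.13582688; term = 0.13582688²·(1 − 0.17068774)·222000/1231 = 2.7592082.
Sum = 27.507701.
SE = √(27.507701) = 5.2448.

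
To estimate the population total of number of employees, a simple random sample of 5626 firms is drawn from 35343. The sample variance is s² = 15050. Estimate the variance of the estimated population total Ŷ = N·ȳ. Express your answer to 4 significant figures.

Var(Ŷ) = N²·Var(ȳ) = N²·(1 − n/N)·s²/n.
f = 5626/35343 = 0.15918287; Var(ȳ) = 0.84081713·15050/5626 = 2.2492531.
Var(Ŷ) = 35343² · 2.2492531 = 2.8096042 × 10^9.

2.810 × 10^9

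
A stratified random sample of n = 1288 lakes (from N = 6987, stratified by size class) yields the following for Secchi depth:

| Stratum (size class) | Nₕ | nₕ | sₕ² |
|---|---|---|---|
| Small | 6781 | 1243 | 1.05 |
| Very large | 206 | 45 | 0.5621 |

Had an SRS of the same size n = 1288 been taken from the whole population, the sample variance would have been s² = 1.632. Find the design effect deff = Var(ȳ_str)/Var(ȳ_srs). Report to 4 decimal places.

Var(ȳ_str) = Σ Wₕ²(1−fₕ)sₕ²/nₕ with Wₕ = Nₕ/6987:
  Small: (6781/6987)²·(1−1243/6781)·1.05/1243 = 6.498055 × 10^-4
  Very large: (206/6987)²·(1−45/206)·0.5621/45 = 8.4861886 × 10^-6
  → Var(ȳ_str) = 6.5829169 × 10^-4.
Var(ȳ_srs) = (1 − 1288/6987)·1.632/1288 = 0.0010335041.
deff = (6.5829169 × 10^-4) / 0.0010335041 = 0.6370.

0.6370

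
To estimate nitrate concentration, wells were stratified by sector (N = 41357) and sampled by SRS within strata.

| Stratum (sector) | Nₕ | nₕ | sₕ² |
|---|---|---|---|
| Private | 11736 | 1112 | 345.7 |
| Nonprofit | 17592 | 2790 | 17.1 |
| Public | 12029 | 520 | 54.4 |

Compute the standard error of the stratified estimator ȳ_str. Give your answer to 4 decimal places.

0.1791

Var(ȳ_str) = Σₕ Wₕ²(1 − fₕ)sₕ²/nₕ with Wₕ = Nₕ/N, N = 41357.
Private: Wₕ = 0.28377300; term = 0.28377300²·(1 − 0.09475119)·345.7/1112 = 0.022662337.
Nonprofit: Wₕ = 0.42536934; term = 0.42536934²·(1 − 0.15859482)·17.1/2790 = 9.3310275 × 10^-4.
Public: Wₕ = 0.29085765; term = 0.29085765²·(1 − 0.04322886)·54.4/520 = 0.0084676835.
Sum = 0.032063123.
SE = √(0.032063123) = 0.1791.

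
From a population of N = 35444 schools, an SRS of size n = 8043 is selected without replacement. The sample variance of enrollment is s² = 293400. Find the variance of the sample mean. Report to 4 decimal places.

Under SRS without replacement, Var(ȳ) = (1 − f)·s²/n with f = n/N = 8043/35444 = 0.22692134.
Var(ȳ) = (1 − 0.22692134)·293400/8043 = 0.77307866·36.478926 = 28.201079.

28.2011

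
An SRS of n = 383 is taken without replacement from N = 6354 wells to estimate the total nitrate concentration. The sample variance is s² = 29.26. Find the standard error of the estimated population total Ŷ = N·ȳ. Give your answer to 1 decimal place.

1702.5

Var(Ŷ) = N²·Var(ȳ) = N²·(1 − n/N)·s²/n.
f = 383/6354 = 0.06027699; Var(ȳ) = 0.93972301·29.26/383 = 0.071791894.
Var(Ŷ) = 6354² · 0.071791894 = 2.8984768 × 10^6.
SE(Ŷ) = √(2.8984768 × 10^6) = 1702.5.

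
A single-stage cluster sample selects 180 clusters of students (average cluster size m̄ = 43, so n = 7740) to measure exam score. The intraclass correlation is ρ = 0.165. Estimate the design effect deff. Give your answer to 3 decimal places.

7.930

deff = 1 + (43 − 1)·0.165 = 1 + 6.93 = 7.93.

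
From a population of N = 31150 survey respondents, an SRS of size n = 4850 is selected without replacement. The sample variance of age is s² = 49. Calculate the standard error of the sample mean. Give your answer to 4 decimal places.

0.0924

Under SRS without replacement, Var(ȳ) = (1 − f)·s²/n with f = n/N = 4850/31150 = 0.15569823.
Var(ȳ) = (1 − 0.15569823)·49/4850 = 0.84430177·0.010103093 = 0.0085300591.
SE(ȳ) = √(0.0085300591) = 0.0924.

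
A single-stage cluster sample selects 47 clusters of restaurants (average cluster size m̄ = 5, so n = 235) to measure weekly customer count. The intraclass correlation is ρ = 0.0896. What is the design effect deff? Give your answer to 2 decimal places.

deff = 1 + (5 − 1)·0.0896 = 1 + 0.3584 = 1.3584.

1.36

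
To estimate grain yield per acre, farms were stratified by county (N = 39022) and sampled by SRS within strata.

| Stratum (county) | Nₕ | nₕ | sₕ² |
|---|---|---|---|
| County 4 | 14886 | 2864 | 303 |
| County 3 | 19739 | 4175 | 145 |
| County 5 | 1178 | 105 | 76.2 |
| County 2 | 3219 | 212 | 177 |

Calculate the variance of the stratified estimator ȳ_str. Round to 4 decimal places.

Var(ȳ_str) = Σₕ Wₕ²(1 − fₕ)sₕ²/nₕ with Wₕ = Nₕ/N, N = 39022.
County 4: Wₕ = 0.38147712; term = 0.38147712²·(1 − 0.19239554)·303/2864 = 0.012433841.
County 3: Wₕ = 0.50584286; term = 0.50584286²·(1 − 0.21151021)·145/4175 = 0.0070071085.
County 5: Wₕ = 0.03018810; term = 0.03018810²·(1 − 0.08913413)·76.2/105 = 6.0240926 × 10^-4.
County 2: Wₕ = 0.08249193; term = 0.08249193²·(1 − 0.06585896)·177/212 = 0.0053072893.
Sum = 0.025350648.

0.0254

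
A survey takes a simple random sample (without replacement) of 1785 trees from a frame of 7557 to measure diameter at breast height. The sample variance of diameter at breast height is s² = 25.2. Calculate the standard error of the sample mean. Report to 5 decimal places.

Under SRS without replacement, Var(ȳ) = (1 − f)·s²/n with f = n/N = 1785/7557 = 0.23620484.
Var(ȳ) = (1 − 0.23620484)·25.2/1785 = 0.76379516·0.014117647 = 0.01078299.
SE(ȳ) = √(0.01078299) = 0.10384.

0.10384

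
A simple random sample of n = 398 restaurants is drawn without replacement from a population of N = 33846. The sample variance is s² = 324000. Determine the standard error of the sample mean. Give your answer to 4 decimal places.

Under SRS without replacement, Var(ȳ) = (1 − f)·s²/n with f = n/N = 398/33846 = 0.01175914.
Var(ȳ) = (1 − 0.01175914)·324000/398 = 0.98824086·814.07035 = 804.49758.
SE(ȳ) = √(804.49758) = 28.3637.

28.3637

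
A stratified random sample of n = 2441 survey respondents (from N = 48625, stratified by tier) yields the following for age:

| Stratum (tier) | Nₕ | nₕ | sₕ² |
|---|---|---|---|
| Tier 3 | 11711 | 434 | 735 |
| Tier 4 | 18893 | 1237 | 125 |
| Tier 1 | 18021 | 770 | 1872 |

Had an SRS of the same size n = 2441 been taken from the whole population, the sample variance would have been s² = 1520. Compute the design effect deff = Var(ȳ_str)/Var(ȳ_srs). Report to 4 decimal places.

Var(ȳ_str) = Σ Wₕ²(1−fₕ)sₕ²/nₕ with Wₕ = Nₕ/48625:
  Tier 3: (11711/48625)²·(1−434/11711)·735/434 = 0.094594512
  Tier 4: (18893/48625)²·(1−1237/18893)·125/1237 = 0.014256546
  Tier 1: (18021/48625)²·(1−770/18021)·1872/770 = 0.31966056
  → Var(ȳ_str) = 0.42851162.
Var(ȳ_srs) = (1 − 2441/48625)·1520/2441 = 0.59143598.
deff = 0.42851162 / 0.59143598 = 0.7245.

0.7245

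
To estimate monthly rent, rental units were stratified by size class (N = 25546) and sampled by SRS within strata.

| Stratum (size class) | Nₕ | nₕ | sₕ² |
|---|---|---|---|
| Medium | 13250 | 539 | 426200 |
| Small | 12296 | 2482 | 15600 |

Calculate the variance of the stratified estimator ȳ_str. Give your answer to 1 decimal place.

205.2

Var(ȳ_str) = Σₕ Wₕ²(1 − fₕ)sₕ²/nₕ with Wₕ = Nₕ/N, N = 25546.
Medium: Wₕ = 0.51867220; term = 0.51867220²·(1 − 0.04067925)·426200/539 = 204.06779.
Small: Wₕ = 0.48132780; term = 0.48132780²·(1 − 0.20185426)·15600/2482 = 1.1622162.
Sum = 205.23001.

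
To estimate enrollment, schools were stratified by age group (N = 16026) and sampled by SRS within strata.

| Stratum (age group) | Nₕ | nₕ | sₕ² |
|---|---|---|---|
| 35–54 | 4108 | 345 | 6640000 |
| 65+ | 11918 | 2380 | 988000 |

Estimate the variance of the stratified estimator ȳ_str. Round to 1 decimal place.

Var(ȳ_str) = Σₕ Wₕ²(1 − fₕ)sₕ²/nₕ with Wₕ = Nₕ/N, N = 16026.
35–54: Wₕ = 0.25633346; term = 0.25633346²·(1 − 0.08398247)·6640000/345 = 1158.4128.
65+: Wₕ = 0.74366654; term = 0.74366654²·(1 − 0.19969794)·988000/2380 = 183.73437.
Sum = 1342.1472.

1342.1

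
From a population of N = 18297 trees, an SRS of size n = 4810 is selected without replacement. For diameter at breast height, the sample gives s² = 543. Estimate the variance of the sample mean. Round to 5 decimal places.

Under SRS without replacement, Var(ȳ) = (1 − f)·s²/n with f = n/N = 4810/18297 = 0.26288463.
Var(ȳ) = (1 − 0.26288463)·543/4810 = 0.73711537·0.11288981 = 0.083212817.

0.08321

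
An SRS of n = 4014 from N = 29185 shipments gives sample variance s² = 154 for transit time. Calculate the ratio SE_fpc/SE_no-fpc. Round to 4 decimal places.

0.9287

f = n/N = 4014/29185 = 0.13753641.
SE_no-fpc = √(s²/n) = 0.19587169; SE_fpc = √((1−f)s²/n) = 0.18190392.
Ratio = √(1−f) = 0.92868918.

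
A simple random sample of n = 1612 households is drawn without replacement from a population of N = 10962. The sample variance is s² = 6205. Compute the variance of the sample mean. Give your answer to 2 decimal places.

3.28

Under SRS without replacement, Var(ȳ) = (1 − f)·s²/n with f = n/N = 1612/10962 = 0.14705346.
Var(ȳ) = (1 − 0.14705346)·6205/1612 = 0.85294654·3.8492556 = 3.2832092.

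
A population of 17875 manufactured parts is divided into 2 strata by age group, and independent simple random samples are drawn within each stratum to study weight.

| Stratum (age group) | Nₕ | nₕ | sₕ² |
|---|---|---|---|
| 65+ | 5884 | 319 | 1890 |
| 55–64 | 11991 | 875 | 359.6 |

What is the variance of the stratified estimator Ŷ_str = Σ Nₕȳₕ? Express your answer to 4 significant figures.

Var(Ŷ_str) = Σₕ Nₕ²(1 − fₕ)sₕ²/nₕ.
65+: 5884²·(1 − 319/5884)·1890/319 = 1.9400323 × 10^8.
55–64: 11991²·(1 − 875/11991)·359.6/875 = 5.4779186 × 10^7.
Sum = 2.4878242 × 10^8.

2.488 × 10^8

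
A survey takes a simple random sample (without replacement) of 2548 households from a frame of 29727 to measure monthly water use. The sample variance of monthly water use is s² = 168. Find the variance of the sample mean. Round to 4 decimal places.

0.0603

Under SRS without replacement, Var(ȳ) = (1 − f)·s²/n with f = n/N = 2548/29727 = 0.08571332.
Var(ȳ) = (1 − 0.08571332)·168/2548 = 0.91428668·0.065934066 = 0.060282638.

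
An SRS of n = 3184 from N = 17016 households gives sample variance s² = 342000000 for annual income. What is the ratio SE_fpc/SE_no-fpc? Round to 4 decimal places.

f = n/N = 3184/17016 = 0.18711801.
SE_no-fpc = √(s²/n) = 327.73779; SE_fpc = √((1−f)s²/n) = 295.48829.
Ratio = √(1−f) = 0.90159969.

0.9016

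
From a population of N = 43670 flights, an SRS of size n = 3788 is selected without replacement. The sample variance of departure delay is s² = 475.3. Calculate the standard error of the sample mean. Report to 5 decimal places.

Under SRS without replacement, Var(ȳ) = (1 − f)·s²/n with f = n/N = 3788/43670 = 0.08674147.
Var(ȳ) = (1 − 0.08674147)·475.3/3788 = 0.91325853·0.12547518 = 0.11459128.
SE(ȳ) = √(0.11459128) = 0.33851.

0.33851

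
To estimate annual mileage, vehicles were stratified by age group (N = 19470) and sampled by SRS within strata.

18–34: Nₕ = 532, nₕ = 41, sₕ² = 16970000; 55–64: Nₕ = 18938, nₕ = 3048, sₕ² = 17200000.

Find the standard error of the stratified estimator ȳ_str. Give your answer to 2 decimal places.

69.03

Var(ȳ_str) = Σₕ Wₕ²(1 − fₕ)sₕ²/nₕ with Wₕ = Nₕ/N, N = 19470.
18–34: Wₕ = 0.02732409; term = 0.02732409²·(1 − 0.07706767)·16970000/41 = 285.20636.
55–64: Wₕ = 0.97267591; term = 0.97267591²·(1 − 0.16094625)·17200000/3048 = 4479.6037.
Sum = 4764.8101.
SE = √(4764.8101) = 69.03.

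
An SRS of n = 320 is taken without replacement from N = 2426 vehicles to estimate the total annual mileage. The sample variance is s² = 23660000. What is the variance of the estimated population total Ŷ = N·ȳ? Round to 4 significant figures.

Var(Ŷ) = N²·Var(ȳ) = N²·(1 − n/N)·s²/n.
f = 320/2426 = 0.13190437; Var(ȳ) = 0.86809563·23660000/320 = 64184.821.
Var(Ŷ) = 2426² · 64184.821 = 3.7775822 × 10^11.

3.778 × 10^11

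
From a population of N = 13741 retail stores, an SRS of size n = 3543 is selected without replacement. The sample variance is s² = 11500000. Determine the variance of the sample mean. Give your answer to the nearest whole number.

Under SRS without replacement, Var(ȳ) = (1 − f)·s²/n with f = n/N = 3543/13741 = 0.25784150.
Var(ȳ) = (1 − 0.25784150)·11500000/3543 = 0.74215850·3245.8369 = 2408.9254.

2409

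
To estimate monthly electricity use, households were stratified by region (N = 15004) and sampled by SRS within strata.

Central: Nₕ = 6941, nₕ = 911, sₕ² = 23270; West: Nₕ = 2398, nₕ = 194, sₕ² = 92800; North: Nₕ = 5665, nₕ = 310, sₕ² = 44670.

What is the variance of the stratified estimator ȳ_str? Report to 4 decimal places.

Var(ȳ_str) = Σₕ Wₕ²(1 − fₕ)sₕ²/nₕ with Wₕ = Nₕ/N, N = 15004.
Central: Wₕ = 0.46260997; term = 0.46260997²·(1 − 0.13124910)·23270/911 = 4.7490118.
West: Wₕ = 0.15982405; term = 0.15982405²·(1 − 0.08090075)·92800/194 = 11.23034.
North: Wₕ = 0.37756598; term = 0.37756598²·(1 − 0.05472198)·44670/310 = 19.417778.
Sum = 35.39713.

35.3971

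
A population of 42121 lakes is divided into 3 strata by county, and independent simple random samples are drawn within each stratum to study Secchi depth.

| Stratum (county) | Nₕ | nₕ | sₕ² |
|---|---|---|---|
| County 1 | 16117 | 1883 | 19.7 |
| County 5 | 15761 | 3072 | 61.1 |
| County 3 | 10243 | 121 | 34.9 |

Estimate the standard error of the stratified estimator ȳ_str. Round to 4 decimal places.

Var(ȳ_str) = Σₕ Wₕ²(1 − fₕ)sₕ²/nₕ with Wₕ = Nₕ/N, N = 42121.
County 1: Wₕ = 0.38263574; term = 0.38263574²·(1 − 0.11683316)·19.7/1883 = 0.001352788.
County 5: Wₕ = 0.37418390; term = 0.37418390²·(1 − 0.19491149)·61.1/3072 = 0.0022419908.
County 3: Wₕ = 0.24318036; term = 0.24318036²·(1 − 0.01181295)·34.9/121 = 0.016855289.
Sum = 0.020450068.
SE = √(0.020450068) = 0.1430.

0.1430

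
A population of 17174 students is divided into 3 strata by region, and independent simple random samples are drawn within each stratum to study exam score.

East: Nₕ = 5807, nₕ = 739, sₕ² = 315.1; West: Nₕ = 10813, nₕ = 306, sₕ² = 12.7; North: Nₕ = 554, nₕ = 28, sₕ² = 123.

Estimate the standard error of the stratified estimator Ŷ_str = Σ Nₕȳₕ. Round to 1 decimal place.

4306.3

Var(Ŷ_str) = Σₕ Nₕ²(1 − fₕ)sₕ²/nₕ.
East: 5807²·(1 − 739/5807)·315.1/739 = 1.2548517 × 10^7.
West: 10813²·(1 − 306/10813)·12.7/306 = 4.7152772 × 10^6.
North: 554²·(1 − 28/554)·123/28 = 1.2800961 × 10^6.
Sum = 1.854389 × 10^7.
SE = √(1.854389 × 10^7) = 4306.3.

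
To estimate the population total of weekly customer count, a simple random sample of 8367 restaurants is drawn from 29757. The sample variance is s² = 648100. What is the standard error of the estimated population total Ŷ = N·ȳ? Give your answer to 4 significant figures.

Var(Ŷ) = N²·Var(ȳ) = N²·(1 − n/N)·s²/n.
f = 8367/29757 = 0.28117754; Var(ȳ) = 0.71882246·648100/8367 = 55.679316.
Var(Ŷ) = 29757² · 55.679316 = 4.9302868 × 10^10.
SE(Ŷ) = √(4.9302868 × 10^10) = 222000.

222000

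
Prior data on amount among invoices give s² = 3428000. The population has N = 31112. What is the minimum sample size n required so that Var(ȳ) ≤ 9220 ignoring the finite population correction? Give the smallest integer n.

Without fpc, n₀ = s²/D = 3428000/9220 = 371.8004.
Rounding up, n = 372.

372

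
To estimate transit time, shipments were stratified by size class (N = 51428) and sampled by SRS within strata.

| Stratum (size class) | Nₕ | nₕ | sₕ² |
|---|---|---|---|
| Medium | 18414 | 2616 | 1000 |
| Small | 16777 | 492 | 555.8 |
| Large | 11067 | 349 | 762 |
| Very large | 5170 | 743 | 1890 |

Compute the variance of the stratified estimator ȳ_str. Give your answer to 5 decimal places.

0.27867

Var(ȳ_str) = Σₕ Wₕ²(1 − fₕ)sₕ²/nₕ with Wₕ = Nₕ/N, N = 51428.
Medium: Wₕ = 0.35805398; term = 0.35805398²·(1 − 0.14206582)·1000/2616 = 0.042044892.
Small: Wₕ = 0.32622307; term = 0.32622307²·(1 − 0.02932586)·555.8/492 = 0.11669607.
Large: Wₕ = 0.21519406; term = 0.21519406²·(1 − 0.03153519)·762/349 = 0.097920571.
Very large: Wₕ = 0.10052889; term = 0.10052889²·(1 − 0.14371373)·1890/743 = 0.022012724.
Sum = 0.27867426.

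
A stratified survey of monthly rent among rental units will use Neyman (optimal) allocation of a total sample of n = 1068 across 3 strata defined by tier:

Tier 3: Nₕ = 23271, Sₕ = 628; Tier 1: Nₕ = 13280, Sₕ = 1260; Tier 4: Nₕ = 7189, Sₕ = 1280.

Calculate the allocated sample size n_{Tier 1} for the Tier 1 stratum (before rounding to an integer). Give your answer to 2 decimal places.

440.72

Neyman allocation: nₕ = n·NₕSₕ / Σⱼ NⱼSⱼ.
Σ NⱼSⱼ = 23271·628 + 13280·1260 + 7189·1280 = 4.0548908 × 10^7.
n_{Tier 1} = 1068·13280·1260 / (4.0548908 × 10^7) = 440.72.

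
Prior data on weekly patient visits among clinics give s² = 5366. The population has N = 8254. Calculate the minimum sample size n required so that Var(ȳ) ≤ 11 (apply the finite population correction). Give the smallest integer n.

Without fpc, n₀ = s²/D = 5366/11 = 487.8182.
With fpc, (1 − n/N)·s²/n ≤ D requires n ≥ n₀/(1 + n₀/N) = 487.8182/(1 + 487.8182/8254) = 460.5966.
Rounding up, n = 461.

461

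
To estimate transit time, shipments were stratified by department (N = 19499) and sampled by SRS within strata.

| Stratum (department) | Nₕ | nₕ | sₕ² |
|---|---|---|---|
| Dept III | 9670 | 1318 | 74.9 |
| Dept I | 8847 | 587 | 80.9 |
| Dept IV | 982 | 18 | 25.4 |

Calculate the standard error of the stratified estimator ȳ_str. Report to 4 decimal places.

0.2051

Var(ȳ_str) = Σₕ Wₕ²(1 − fₕ)sₕ²/nₕ with Wₕ = Nₕ/N, N = 19499.
Dept III: Wₕ = 0.49592287; term = 0.49592287²·(1 − 0.13629783)·74.9/1318 = 0.012071429.
Dept I: Wₕ = 0.45371558; term = 0.45371558²·(1 − 0.06635018)·80.9/587 = 0.026488771.
Dept IV: Wₕ = 0.05036156; term = 0.05036156²·(1 − 0.01832994)·25.4/18 = 0.0035133794.
Sum = 0.042073579.
SE = √(0.042073579) = 0.2051.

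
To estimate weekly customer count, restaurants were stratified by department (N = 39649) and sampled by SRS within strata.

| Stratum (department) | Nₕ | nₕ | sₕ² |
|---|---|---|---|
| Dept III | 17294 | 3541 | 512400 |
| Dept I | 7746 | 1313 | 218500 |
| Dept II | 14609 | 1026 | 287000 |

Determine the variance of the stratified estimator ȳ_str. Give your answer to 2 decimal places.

Var(ȳ_str) = Σₕ Wₕ²(1 − fₕ)sₕ²/nₕ with Wₕ = Nₕ/N, N = 39649.
Dept III: Wₕ = 0.43617746; term = 0.43617746²·(1 − 0.20475309)·512400/3541 = 21.89332.
Dept I: Wₕ = 0.19536432; term = 0.19536432²·(1 − 0.16950684)·218500/1313 = 5.2748885.
Dept II: Wₕ = 0.36845822; term = 0.36845822²·(1 − 0.07023068)·287000/1026 = 35.309068.
Sum = 62.477277.

62.48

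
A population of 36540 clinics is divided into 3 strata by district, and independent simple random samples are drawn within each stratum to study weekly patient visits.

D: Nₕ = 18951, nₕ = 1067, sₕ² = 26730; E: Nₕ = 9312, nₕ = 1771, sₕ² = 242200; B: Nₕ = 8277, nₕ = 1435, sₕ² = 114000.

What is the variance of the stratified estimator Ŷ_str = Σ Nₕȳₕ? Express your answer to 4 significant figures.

Var(Ŷ_str) = Σₕ Nₕ²(1 − fₕ)sₕ²/nₕ.
D: 18951²·(1 − 1067/18951)·26730/1067 = 8.4904622 × 10^9.
E: 9312²·(1 − 1771/9312)·242200/1771 = 9.6034546 × 10^9.
B: 8277²·(1 − 1435/8277)·114000/1435 = 4.4989273 × 10^9.
Sum = 2.2592844 × 10^10.

2.259 × 10^10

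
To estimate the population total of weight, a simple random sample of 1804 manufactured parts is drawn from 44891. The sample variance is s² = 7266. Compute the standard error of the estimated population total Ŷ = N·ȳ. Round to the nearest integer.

88264

Var(Ŷ) = N²·Var(ȳ) = N²·(1 − n/N)·s²/n.
f = 1804/44891 = 0.04018623; Var(ȳ) = 0.95981377·7266/1804 = 3.8658575.
Var(Ŷ) = 44891² · 3.8658575 = 7.7904833 × 10^9.
SE(Ŷ) = √(7.7904833 × 10^9) = 88264.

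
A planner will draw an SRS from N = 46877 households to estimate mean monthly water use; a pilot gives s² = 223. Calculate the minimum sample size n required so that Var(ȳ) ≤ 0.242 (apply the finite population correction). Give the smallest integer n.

Without fpc, n₀ = s²/D = 223/0.242 = 921.4876.
With fpc, (1 − n/N)·s²/n ≤ D requires n ≥ n₀/(1 + n₀/N) = 921.4876/(1 + 921.4876/46877) = 903.7226.
Rounding up, n = 904.

904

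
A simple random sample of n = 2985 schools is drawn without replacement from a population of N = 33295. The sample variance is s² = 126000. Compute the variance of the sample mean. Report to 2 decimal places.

38.43

Under SRS without replacement, Var(ȳ) = (1 − f)·s²/n with f = n/N = 2985/33295 = 0.08965310.
Var(ȳ) = (1 − 0.08965310)·126000/2985 = 0.91034690·42.211055 = 38.426703.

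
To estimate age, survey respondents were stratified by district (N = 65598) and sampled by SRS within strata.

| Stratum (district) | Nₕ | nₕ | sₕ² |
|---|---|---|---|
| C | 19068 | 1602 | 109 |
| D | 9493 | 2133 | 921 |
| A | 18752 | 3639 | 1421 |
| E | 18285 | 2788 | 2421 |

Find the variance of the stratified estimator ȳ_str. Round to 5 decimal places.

Var(ȳ_str) = Σₕ Wₕ²(1 − fₕ)sₕ²/nₕ with Wₕ = Nₕ/N, N = 65598.
C: Wₕ = 0.29067959; term = 0.29067959²·(1 − 0.08401510)·109/1602 = 0.0052660065.
D: Wₕ = 0.14471478; term = 0.14471478²·(1 − 0.22469188)·921/2133 = 0.0070108209.
A: Wₕ = 0.28586237; term = 0.28586237²·(1 − 0.19405930)·1421/3639 = 0.025717521.
E: Wₕ = 0.27874325; term = 0.27874325²·(1 − 0.15247471)·2421/2788 = 0.057182537.
Sum = 0.095176885.

0.09518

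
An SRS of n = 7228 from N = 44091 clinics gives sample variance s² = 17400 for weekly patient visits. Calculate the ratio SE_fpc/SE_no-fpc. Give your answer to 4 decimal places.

0.9144

f = n/N = 7228/44091 = 0.16393368.
SE_no-fpc = √(s²/n) = 1.5515492; SE_fpc = √((1−f)s²/n) = 1.4186848.
Ratio = √(1−f) = 0.91436662.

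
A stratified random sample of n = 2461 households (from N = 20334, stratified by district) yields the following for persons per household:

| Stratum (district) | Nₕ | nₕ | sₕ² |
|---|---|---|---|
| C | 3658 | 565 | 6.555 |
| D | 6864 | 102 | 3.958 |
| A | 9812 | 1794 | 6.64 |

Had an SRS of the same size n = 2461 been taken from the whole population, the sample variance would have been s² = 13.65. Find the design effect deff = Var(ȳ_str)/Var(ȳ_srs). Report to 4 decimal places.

1.1031

Var(ȳ_str) = Σ Wₕ²(1−fₕ)sₕ²/nₕ with Wₕ = Nₕ/20334:
  C: (3658/20334)²·(1−565/3658)·6.555/565 = 3.1746966 × 10^-4
  D: (6864/20334)²·(1−102/6864)·3.958/102 = 0.0043559453
  A: (9812/20334)²·(1−1794/9812)·6.64/1794 = 7.0424471 × 10^-4
  → Var(ȳ_str) = 0.0053776597.
Var(ȳ_srs) = (1 − 2461/20334)·13.65/2461 = 0.0048752363.
deff = 0.0053776597 / 0.0048752363 = 1.1031.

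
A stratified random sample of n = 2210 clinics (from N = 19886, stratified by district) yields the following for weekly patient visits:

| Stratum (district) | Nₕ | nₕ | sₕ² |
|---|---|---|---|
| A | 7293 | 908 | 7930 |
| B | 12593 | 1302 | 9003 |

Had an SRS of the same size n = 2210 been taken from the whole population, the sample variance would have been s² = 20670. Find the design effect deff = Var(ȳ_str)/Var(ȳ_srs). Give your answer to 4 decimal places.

0.4228

Var(ȳ_str) = Σ Wₕ²(1−fₕ)sₕ²/nₕ with Wₕ = Nₕ/19886:
  A: (7293/19886)²·(1−908/7293)·7930/908 = 1.0283941
  B: (12593/19886)²·(1−1302/12593)·9003/1302 = 2.4862398
  → Var(ȳ_str) = 3.5146339.
Var(ȳ_srs) = (1 − 2210/19886)·20670/2210 = 8.3135165.
deff = 3.5146339 / 8.3135165 = 0.4228.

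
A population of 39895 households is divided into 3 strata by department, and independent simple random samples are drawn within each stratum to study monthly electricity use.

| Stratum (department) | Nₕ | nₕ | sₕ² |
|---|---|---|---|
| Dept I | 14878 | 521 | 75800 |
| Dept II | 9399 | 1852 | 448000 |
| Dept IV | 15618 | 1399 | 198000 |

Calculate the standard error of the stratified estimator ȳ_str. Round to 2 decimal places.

Var(ȳ_str) = Σₕ Wₕ²(1 − fₕ)sₕ²/nₕ with Wₕ = Nₕ/N, N = 39895.
Dept I: Wₕ = 0.37292894; term = 0.37292894²·(1 − 0.03501815)·75800/521 = 19.525529.
Dept II: Wₕ = 0.23559343; term = 0.23559343²·(1 − 0.19704224)·448000/1852 = 10.780927.
Dept IV: Wₕ = 0.39147763; term = 0.39147763²·(1 − 0.08957613)·198000/1399 = 19.747177.
Sum = 50.053633.
SE = √(50.053633) = 7.07.

7.07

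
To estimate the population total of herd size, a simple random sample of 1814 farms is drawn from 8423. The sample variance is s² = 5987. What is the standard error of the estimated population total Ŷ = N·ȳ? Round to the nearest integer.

Var(Ŷ) = N²·Var(ȳ) = N²·(1 − n/N)·s²/n.
f = 1814/8423 = 0.21536270; Var(ȳ) = 0.78463730·5987/1814 = 2.5896491.
Var(Ŷ) = 8423² · 2.5896491 = 1.8372765 × 10^8.
SE(Ŷ) = √(1.8372765 × 10^8) = 13555.

13555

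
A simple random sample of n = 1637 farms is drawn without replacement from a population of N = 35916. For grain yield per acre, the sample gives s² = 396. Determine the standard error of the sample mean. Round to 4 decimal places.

Under SRS without replacement, Var(ȳ) = (1 − f)·s²/n with f = n/N = 1637/35916 = 0.04557857.
Var(ȳ) = (1 − 0.04557857)·396/1637 = 0.95442143·0.24190593 = 0.2308802.
SE(ȳ) = √(0.2308802) = 0.4805.

0.4805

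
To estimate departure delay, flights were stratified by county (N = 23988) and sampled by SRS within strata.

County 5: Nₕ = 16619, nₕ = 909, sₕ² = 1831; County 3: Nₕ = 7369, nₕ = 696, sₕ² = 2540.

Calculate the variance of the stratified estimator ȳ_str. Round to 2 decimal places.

1.23

Var(ȳ_str) = Σₕ Wₕ²(1 − fₕ)sₕ²/nₕ with Wₕ = Nₕ/N, N = 23988.
County 5: Wₕ = 0.69280474; term = 0.69280474²·(1 − 0.05469643)·1831/909 = 0.91393951.
County 3: Wₕ = 0.30719526; term = 0.30719526²·(1 − 0.09444972)·2540/696 = 0.3118646.
Sum = 1.2258041.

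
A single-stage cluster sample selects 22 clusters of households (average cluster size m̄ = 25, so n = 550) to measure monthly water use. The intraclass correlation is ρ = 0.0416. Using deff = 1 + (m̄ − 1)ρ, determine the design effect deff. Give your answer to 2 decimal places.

deff = 1 + (25 − 1)·0.0416 = 1 + 0.9984 = 1.9984.

2.00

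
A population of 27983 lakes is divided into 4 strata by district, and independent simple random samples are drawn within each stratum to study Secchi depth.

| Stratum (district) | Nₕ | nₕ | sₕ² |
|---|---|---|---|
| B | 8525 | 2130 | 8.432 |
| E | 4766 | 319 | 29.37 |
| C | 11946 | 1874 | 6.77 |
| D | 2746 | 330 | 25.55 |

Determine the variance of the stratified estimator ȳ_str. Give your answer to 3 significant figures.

0.00398

Var(ȳ_str) = Σₕ Wₕ²(1 − fₕ)sₕ²/nₕ with Wₕ = Nₕ/N, N = 27983.
B: Wₕ = 0.30464925; term = 0.30464925²·(1 − 0.24985337)·8.432/2130 = 2.7561153 × 10^-4.
E: Wₕ = 0.17031769; term = 0.17031769²·(1 − 0.06693244)·29.37/319 = 0.0024919877.
C: Wₕ = 0.42690205; term = 0.42690205²·(1 − 0.15687259)·6.77/1874 = 5.5509685 × 10^-4.
D: Wₕ = 0.09813101; term = 0.09813101²·(1 − 0.12017480)·25.55/330 = 6.5597288 × 10^-4.
Sum = 0.003978669.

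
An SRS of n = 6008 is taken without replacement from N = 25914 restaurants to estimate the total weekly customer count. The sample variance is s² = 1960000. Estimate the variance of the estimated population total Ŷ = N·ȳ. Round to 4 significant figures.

Var(Ŷ) = N²·Var(ȳ) = N²·(1 − n/N)·s²/n.
f = 6008/25914 = 0.23184379; Var(ȳ) = 0.76815621·1960000/6008 = 250.5969.
Var(Ŷ) = 25914² · 250.5969 = 1.6828469 × 10^11.

1.683 × 10^11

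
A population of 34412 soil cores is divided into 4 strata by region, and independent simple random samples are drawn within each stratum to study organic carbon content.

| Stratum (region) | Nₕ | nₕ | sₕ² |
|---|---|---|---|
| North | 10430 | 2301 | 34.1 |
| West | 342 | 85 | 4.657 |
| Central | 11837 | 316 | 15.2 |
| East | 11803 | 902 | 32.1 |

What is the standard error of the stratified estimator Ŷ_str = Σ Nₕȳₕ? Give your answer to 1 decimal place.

Var(Ŷ_str) = Σₕ Nₕ²(1 − fₕ)sₕ²/nₕ.
North: 10430²·(1 − 2301/10430)·34.1/2301 = 1.2564905 × 10^6.
West: 342²·(1 − 85/342)·4.657/85 = 4815.5572.
Central: 11837²·(1 − 316/11837)·15.2/316 = 6.5597657 × 10^6.
East: 11803²·(1 − 902/11803)·32.1/902 = 4.5788587 × 10^6.
Sum = 1.239993 × 10^7.
SE = √(1.239993 × 10^7) = 3521.4.

3521.4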